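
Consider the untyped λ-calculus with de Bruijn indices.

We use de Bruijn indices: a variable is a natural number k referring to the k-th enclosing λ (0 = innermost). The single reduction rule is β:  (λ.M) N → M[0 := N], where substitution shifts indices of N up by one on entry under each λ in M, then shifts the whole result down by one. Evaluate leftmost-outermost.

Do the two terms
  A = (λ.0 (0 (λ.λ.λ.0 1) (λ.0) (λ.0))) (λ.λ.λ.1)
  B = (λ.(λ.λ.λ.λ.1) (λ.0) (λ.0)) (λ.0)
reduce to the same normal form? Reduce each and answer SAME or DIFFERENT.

Answer: SAME — A ⇓ λ.λ.1, B ⇓ λ.λ.1

Derivation:
Term A:
  start: (λ.0 (0 (λ.λ.λ.0 1) (λ.0) (λ.0))) (λ.λ.λ.1)
  →1  (λ.λ.λ.1) ((λ.λ.λ.1) (λ.λ.λ.0 1) (λ.0) (λ.0))
  →2  λ.λ.1

Term B:
  start: (λ.(λ.λ.λ.λ.1) (λ.0) (λ.0)) (λ.0)
  →1  (λ.λ.λ.λ.1) (λ.0) (λ.0)
  →2  (λ.λ.λ.1) (λ.0)
  →3  λ.λ.1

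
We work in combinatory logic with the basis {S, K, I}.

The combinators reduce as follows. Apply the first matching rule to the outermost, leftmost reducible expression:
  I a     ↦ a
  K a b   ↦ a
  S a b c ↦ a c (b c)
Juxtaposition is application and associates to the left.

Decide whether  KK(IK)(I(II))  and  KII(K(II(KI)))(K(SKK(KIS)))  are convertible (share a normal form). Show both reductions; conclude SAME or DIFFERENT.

Answer: SAME — A ⇓ KI, B ⇓ KI

Derivation:
Term A:
  start: KK(IK)(I(II))
  [1] K(I(II))
  [2] K(II)
  [3] KI

Term B:
  start: KII(K(II(KI)))(K(SKK(KIS)))
  [1] I(K(II(KI)))(K(SKK(KIS)))
  [2] K(II(KI))(K(SKK(KIS)))
  [3] II(KI)
  [4] I(KI)
  [5] KI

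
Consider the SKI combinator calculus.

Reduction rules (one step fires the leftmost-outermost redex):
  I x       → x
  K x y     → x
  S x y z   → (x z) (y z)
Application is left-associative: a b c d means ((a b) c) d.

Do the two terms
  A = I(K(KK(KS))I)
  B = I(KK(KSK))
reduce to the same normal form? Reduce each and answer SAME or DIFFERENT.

Term A:
  start: I(K(KK(KS))I)
  [1] K(KK(KS))I
  [2] KK(KS)
  [3] K

Term B:
  start: I(KK(KSK))
  [1] KK(KSK)
  [2] K

Answer: SAME — A ⇓ K, B ⇓ K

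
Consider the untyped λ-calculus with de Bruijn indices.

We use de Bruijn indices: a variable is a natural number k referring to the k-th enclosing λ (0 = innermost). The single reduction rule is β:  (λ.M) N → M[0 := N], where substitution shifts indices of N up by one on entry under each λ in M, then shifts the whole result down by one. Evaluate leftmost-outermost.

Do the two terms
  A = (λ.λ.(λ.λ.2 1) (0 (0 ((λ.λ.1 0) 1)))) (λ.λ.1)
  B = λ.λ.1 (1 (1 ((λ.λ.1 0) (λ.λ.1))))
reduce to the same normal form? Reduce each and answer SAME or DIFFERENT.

Term A:
  start: (λ.λ.(λ.λ.2 1) (0 (0 ((λ.λ.1 0) 1)))) (λ.λ.1)
  [1] λ.(λ.λ.2 1) (0 (0 ((λ.λ.1 0) (λ.λ.1))))
  [2] λ.λ.1 (1 (1 ((λ.λ.1 0) (λ.λ.1))))
  [3] λ.λ.1 (1 (1 (λ.(λ.λ.1) 0)))
  [4] λ.λ.1 (1 (1 (λ.λ.1)))

Term B:
  start: λ.λ.1 (1 (1 ((λ.λ.1 0) (λ.λ.1))))
  [1] λ.λ.1 (1 (1 (λ.(λ.λ.1) 0)))
  [2] λ.λ.1 (1 (1 (λ.λ.1)))

Answer: SAME — A ⇓ λ.λ.1 (1 (1 (λ.λ.1))), B ⇓ λ.λ.1 (1 (1 (λ.λ.1)))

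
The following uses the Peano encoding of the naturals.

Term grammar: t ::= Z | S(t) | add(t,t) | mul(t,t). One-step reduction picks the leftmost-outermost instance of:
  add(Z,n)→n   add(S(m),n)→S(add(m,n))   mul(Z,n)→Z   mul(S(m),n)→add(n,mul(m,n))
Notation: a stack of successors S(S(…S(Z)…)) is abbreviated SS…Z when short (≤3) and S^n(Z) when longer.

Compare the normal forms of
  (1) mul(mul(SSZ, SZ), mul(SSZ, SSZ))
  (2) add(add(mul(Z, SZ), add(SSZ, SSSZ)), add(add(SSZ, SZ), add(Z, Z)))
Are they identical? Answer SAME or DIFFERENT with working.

Term A:
  start: mul(mul(SSZ, SZ), mul(SSZ, SSZ))
  →1  mul(add(SZ, mul(SZ, SZ)), mul(SSZ, SSZ))
  →2  mul(S(add(Z, mul(SZ, SZ))), mul(SSZ, SSZ))
  →3  add(mul(SSZ, SSZ), mul(add(Z, mul(SZ, SZ)), mul(SSZ, SSZ)))
  →4  add(add(SSZ, mul(SZ, SSZ)), mul(add(Z, mul(SZ, SZ)), mul(SSZ, SSZ)))
  →5  add(S(add(SZ, mul(SZ, SSZ))), mul(add(Z, mul(SZ, SZ)), mul(SSZ, SSZ)))
  →6  S(add(add(SZ, mul(SZ, SSZ)), mul(add(Z, mul(SZ, SZ)), mul(SSZ, SSZ))))
  →7  S(add(S(add(Z, mul(SZ, SSZ))), mul(add(Z, mul(SZ, SZ)), mul(SSZ, SSZ))))
  →8  S(S(add(add(Z, mul(SZ, SSZ)), mul(add(Z, mul(SZ, SZ)), mul(SSZ, SSZ)))))
  →9  S(S(add(mul(SZ, SSZ), mul(add(Z, mul(SZ, SZ)), mul(SSZ, SSZ)))))
  →10  S(S(add(add(SSZ, mul(Z, SSZ)), mul(add(Z, mul(SZ, SZ)), mul(SSZ, SSZ)))))
  →11  S(S(add(S(add(SZ, mul(Z, SSZ))), mul(add(Z, mul(SZ, SZ)), mul(SSZ, SSZ)))))
  →12  S(S(S(add(add(SZ, mul(Z, SSZ)), mul(add(Z, mul(SZ, SZ)), mul(SSZ, SSZ))))))
  →13  S(S(S(add(S(add(Z, mul(Z, SSZ))), mul(add(Z, mul(SZ, SZ)), mul(SSZ, SSZ))))))
  →14  S(S(S(S(add(add(Z, mul(Z, SSZ)), mul(add(Z, mul(SZ, SZ)), mul(SSZ, SSZ)))))))
  →15  S(S(S(S(add(mul(Z, SSZ), mul(add(Z, mul(SZ, SZ)), mul(SSZ, SSZ)))))))
  →16  S(S(S(S(add(Z, mul(add(Z, mul(SZ, SZ)), mul(SSZ, SSZ)))))))
  →17  S(S(S(S(mul(add(Z, mul(SZ, SZ)), mul(SSZ, SSZ))))))
  →18  S(S(S(S(mul(mul(SZ, SZ), mul(SSZ, SSZ))))))
  →19  S(S(S(S(mul(add(SZ, mul(Z, SZ)), mul(SSZ, SSZ))))))
  →20  S(S(S(S(mul(S(add(Z, mul(Z, SZ))), mul(SSZ, SSZ))))))
  →21  S(S(S(S(add(mul(SSZ, SSZ), mul(add(Z, mul(Z, SZ)), mul(SSZ, SSZ)))))))
  →22  S(S(S(S(add(add(SSZ, mul(SZ, SSZ)), mul(add(Z, mul(Z, SZ)), mul(SSZ, SSZ)))))))
  →23  S(S(S(S(add(S(add(SZ, mul(SZ, SSZ))), mul(add(Z, mul(Z, SZ)), mul(SSZ, SSZ)))))))
  →24  S(S(S(S(S(add(add(SZ, mul(SZ, SSZ)), mul(add(Z, mul(Z, SZ)), mul(SSZ, SSZ))))))))
  →25  S(S(S(S(S(add(S(add(Z, mul(SZ, SSZ))), mul(add(Z, mul(Z, SZ)), mul(SSZ, SSZ))))))))
  →26  S(S(S(S(S(S(add(add(Z, mul(SZ, SSZ)), mul(add(Z, mul(Z, SZ)), mul(SSZ, SSZ)))))))))
  →27  S(S(S(S(S(S(add(mul(SZ, SSZ), mul(add(Z, mul(Z, SZ)), mul(SSZ, SSZ)))))))))
  →28  S(S(S(S(S(S(add(add(SSZ, mul(Z, SSZ)), mul(add(Z, mul(Z, SZ)), mul(SSZ, SSZ)))))))))
  →29  S(S(S(S(S(S(add(S(add(SZ, mul(Z, SSZ))), mul(add(Z, mul(Z, SZ)), mul(SSZ, SSZ)))))))))
  →30  S(S(S(S(S(S(S(add(add(SZ, mul(Z, SSZ)), mul(add(Z, mul(Z, SZ)), mul(SSZ, SSZ))))))))))
  →31  S(S(S(S(S(S(S(add(S(add(Z, mul(Z, SSZ))), mul(add(Z, mul(Z, SZ)), mul(SSZ, SSZ))))))))))
  →32  S(S(S(S(S(S(S(S(add(add(Z, mul(Z, SSZ)), mul(add(Z, mul(Z, SZ)), mul(SSZ, SSZ)))))))))))
  →33  S(S(S(S(S(S(S(S(add(mul(Z, SSZ), mul(add(Z, mul(Z, SZ)), mul(SSZ, SSZ)))))))))))
  →34  S(S(S(S(S(S(S(S(add(Z, mul(add(Z, mul(Z, SZ)), mul(SSZ, SSZ)))))))))))
  →35  S(S(S(S(S(S(S(S(mul(add(Z, mul(Z, SZ)), mul(SSZ, SSZ))))))))))
  →36  S(S(S(S(S(S(S(S(mul(mul(Z, SZ), mul(SSZ, SSZ))))))))))
  →37  S(S(S(S(S(S(S(S(mul(Z, mul(SSZ, SSZ))))))))))
  →38  S^8(Z)

Term B:
  start: add(add(mul(Z, SZ), add(SSZ, SSSZ)), add(add(SSZ, SZ), add(Z, Z)))
  →1  add(add(Z, add(SSZ, SSSZ)), add(add(SSZ, SZ), add(Z, Z)))
  →2  add(add(SSZ, SSSZ), add(add(SSZ, SZ), add(Z, Z)))
  →3  add(S(add(SZ, SSSZ)), add(add(SSZ, SZ), add(Z, Z)))
  →4  S(add(add(SZ, SSSZ), add(add(SSZ, SZ), add(Z, Z))))
  →5  S(add(S(add(Z, SSSZ)), add(add(SSZ, SZ), add(Z, Z))))
  →6  S(S(add(add(Z, SSSZ), add(add(SSZ, SZ), add(Z, Z)))))
  →7  S(S(add(SSSZ, add(add(SSZ, SZ), add(Z, Z)))))
  →8  S(S(S(add(SSZ, add(add(SSZ, SZ), add(Z, Z))))))
  →9  S(S(S(S(add(SZ, add(add(SSZ, SZ), add(Z, Z)))))))
  →10  S(S(S(S(S(add(Z, add(add(SSZ, SZ), add(Z, Z))))))))
  →11  S(S(S(S(S(add(add(SSZ, SZ), add(Z, Z)))))))
  →12  S(S(S(S(S(add(S(add(SZ, SZ)), add(Z, Z)))))))
  →13  S(S(S(S(S(S(add(add(SZ, SZ), add(Z, Z))))))))
  →14  S(S(S(S(S(S(add(S(add(Z, SZ)), add(Z, Z))))))))
  →15  S(S(S(S(S(S(S(add(add(Z, SZ), add(Z, Z)))))))))
  →16  S(S(S(S(S(S(S(add(SZ, add(Z, Z)))))))))
  →17  S(S(S(S(S(S(S(S(add(Z, add(Z, Z))))))))))
  →18  S(S(S(S(S(S(S(S(add(Z, Z)))))))))
  →19  S^8(Z)

Answer: SAME — A ⇓ S^8(Z), B ⇓ S^8(Z)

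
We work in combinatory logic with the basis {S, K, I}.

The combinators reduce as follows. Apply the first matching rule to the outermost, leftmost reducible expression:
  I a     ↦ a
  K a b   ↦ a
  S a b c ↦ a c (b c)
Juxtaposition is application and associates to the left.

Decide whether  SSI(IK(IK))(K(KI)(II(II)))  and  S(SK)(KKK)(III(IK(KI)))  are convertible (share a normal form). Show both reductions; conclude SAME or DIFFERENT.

Term A:
  start: SSI(IK(IK))(K(KI)(II(II)))
  step 1: S(IK(IK))(I(IK(IK)))(K(KI)(II(II)))
  step 2: IK(IK)(K(KI)(II(II)))(I(IK(IK))(K(KI)(II(II))))
  step 3: K(IK)(K(KI)(II(II)))(I(IK(IK))(K(KI)(II(II))))
  step 4: IK(I(IK(IK))(K(KI)(II(II))))
  step 5: K(I(IK(IK))(K(KI)(II(II))))
  step 6: K(IK(IK)(K(KI)(II(II))))
  step 7: K(K(IK)(K(KI)(II(II))))
  step 8: K(IK)
  step 9: KK

Term B:
  start: S(SK)(KKK)(III(IK(KI)))
  step 1: SK(III(IK(KI)))(KKK(III(IK(KI))))
  step 2: K(KKK(III(IK(KI))))(III(IK(KI))(KKK(III(IK(KI)))))
  step 3: KKK(III(IK(KI)))
  step 4: K(III(IK(KI)))
  step 5: K(II(IK(KI)))
  step 6: K(I(IK(KI)))
  step 7: K(IK(KI))
  step 8: K(K(KI))

Answer: DIFFERENT — A ⇓ KK, B ⇓ K(K(KI))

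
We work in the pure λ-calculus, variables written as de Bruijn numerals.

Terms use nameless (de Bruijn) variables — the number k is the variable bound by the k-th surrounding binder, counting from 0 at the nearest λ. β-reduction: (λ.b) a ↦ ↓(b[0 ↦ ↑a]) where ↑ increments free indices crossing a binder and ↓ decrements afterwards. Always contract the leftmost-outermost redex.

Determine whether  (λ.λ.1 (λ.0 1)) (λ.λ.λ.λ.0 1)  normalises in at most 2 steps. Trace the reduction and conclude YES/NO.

  start: (λ.λ.1 (λ.0 1)) (λ.λ.λ.λ.0 1)
  →1  λ.(λ.λ.λ.λ.0 1) (λ.0 1)
  →2  λ.λ.λ.λ.0 1

Answer: YES — reaches normal form λ.λ.λ.λ.0 1 in 2 ≤ 2 steps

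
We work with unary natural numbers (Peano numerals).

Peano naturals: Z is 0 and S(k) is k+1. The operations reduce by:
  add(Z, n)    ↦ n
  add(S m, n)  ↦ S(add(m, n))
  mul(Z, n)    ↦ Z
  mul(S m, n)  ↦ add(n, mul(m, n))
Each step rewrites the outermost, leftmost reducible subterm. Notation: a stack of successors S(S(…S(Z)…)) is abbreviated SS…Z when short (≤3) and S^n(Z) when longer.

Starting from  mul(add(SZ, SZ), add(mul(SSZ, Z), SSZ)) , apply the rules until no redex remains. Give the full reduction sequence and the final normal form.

Answer: normal form = S^4(Z)  (in 23 steps)

Derivation:
  start: mul(add(SZ, SZ), add(mul(SSZ, Z), SSZ))
  [1] mul(S(add(Z, SZ)), add(mul(SSZ, Z), SSZ))
  [2] add(add(mul(SSZ, Z), SSZ), mul(add(Z, SZ), add(mul(SSZ, Z), SSZ)))
  [3] add(add(add(Z, mul(SZ, Z)), SSZ), mul(add(Z, SZ), add(mul(SSZ, Z), SSZ)))
  [4] add(add(mul(SZ, Z), SSZ), mul(add(Z, SZ), add(mul(SSZ, Z), SSZ)))
  [5] add(add(add(Z, mul(Z, Z)), SSZ), mul(add(Z, SZ), add(mul(SSZ, Z), SSZ)))
  [6] add(add(mul(Z, Z), SSZ), mul(add(Z, SZ), add(mul(SSZ, Z), SSZ)))
  [7] add(add(Z, SSZ), mul(add(Z, SZ), add(mul(SSZ, Z), SSZ)))
  [8] add(SSZ, mul(add(Z, SZ), add(mul(SSZ, Z), SSZ)))
  [9] S(add(SZ, mul(add(Z, SZ), add(mul(SSZ, Z), SSZ))))
  [10] S(S(add(Z, mul(add(Z, SZ), add(mul(SSZ, Z), SSZ)))))
  [11] S(S(mul(add(Z, SZ), add(mul(SSZ, Z), SSZ))))
  [12] S(S(mul(SZ, add(mul(SSZ, Z), SSZ))))
  [13] S(S(add(add(mul(SSZ, Z), SSZ), mul(Z, add(mul(SSZ, Z), SSZ)))))
  [14] S(S(add(add(add(Z, mul(SZ, Z)), SSZ), mul(Z, add(mul(SSZ, Z), SSZ)))))
  [15] S(S(add(add(mul(SZ, Z), SSZ), mul(Z, add(mul(SSZ, Z), SSZ)))))
  [16] S(S(add(add(add(Z, mul(Z, Z)), SSZ), mul(Z, add(mul(SSZ, Z), SSZ)))))
  [17] S(S(add(add(mul(Z, Z), SSZ), mul(Z, add(mul(SSZ, Z), SSZ)))))
  [18] S(S(add(add(Z, SSZ), mul(Z, add(mul(SSZ, Z), SSZ)))))
  [19] S(S(add(SSZ, mul(Z, add(mul(SSZ, Z), SSZ)))))
  [20] S(S(S(add(SZ, mul(Z, add(mul(SSZ, Z), SSZ))))))
  [21] S(S(S(S(add(Z, mul(Z, add(mul(SSZ, Z), SSZ)))))))
  [22] S(S(S(S(mul(Z, add(mul(SSZ, Z), SSZ))))))
  [23] S^4(Z)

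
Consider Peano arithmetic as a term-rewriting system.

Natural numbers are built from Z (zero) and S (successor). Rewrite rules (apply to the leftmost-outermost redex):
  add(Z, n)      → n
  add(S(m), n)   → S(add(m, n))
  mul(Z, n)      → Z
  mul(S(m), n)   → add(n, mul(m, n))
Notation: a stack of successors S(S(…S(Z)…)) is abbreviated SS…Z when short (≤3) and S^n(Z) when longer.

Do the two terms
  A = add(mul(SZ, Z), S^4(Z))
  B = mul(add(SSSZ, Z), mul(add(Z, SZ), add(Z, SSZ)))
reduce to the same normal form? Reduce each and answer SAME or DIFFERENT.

Answer: DIFFERENT — A ⇓ S^4(Z), B ⇓ S^6(Z)

Working:
Term A:
  start: add(mul(SZ, Z), S^4(Z))
  step 1: add(add(Z, mul(Z, Z)), S^4(Z))
  step 2: add(mul(Z, Z), S^4(Z))
  step 3: add(Z, S^4(Z))
  step 4: S^4(Z)

Term B:
  start: mul(add(SSSZ, Z), mul(add(Z, SZ), add(Z, SSZ)))
  step 1: mul(S(add(SSZ, Z)), mul(add(Z, SZ), add(Z, SSZ)))
  step 2: add(mul(add(Z, SZ), add(Z, SSZ)), mul(add(SSZ, Z), mul(add(Z, SZ), add(Z, SSZ))))
  step 3: add(mul(SZ, add(Z, SSZ)), mul(add(SSZ, Z), mul(add(Z, SZ), add(Z, SSZ))))
  step 4: add(add(add(Z, SSZ), mul(Z, add(Z, SSZ))), mul(add(SSZ, Z), mul(add(Z, SZ), add(Z, SSZ))))
  step 5: add(add(SSZ, mul(Z, add(Z, SSZ))), mul(add(SSZ, Z), mul(add(Z, SZ), add(Z, SSZ))))
  step 6: add(S(add(SZ, mul(Z, add(Z, SSZ)))), mul(add(SSZ, Z), mul(add(Z, SZ), add(Z, SSZ))))
  step 7: S(add(add(SZ, mul(Z, add(Z, SSZ))), mul(add(SSZ, Z), mul(add(Z, SZ), add(Z, SSZ)))))
  step 8: S(add(S(add(Z, mul(Z, add(Z, SSZ)))), mul(add(SSZ, Z), mul(add(Z, SZ), add(Z, SSZ)))))
  step 9: S(S(add(add(Z, mul(Z, add(Z, SSZ))), mul(add(SSZ, Z), mul(add(Z, SZ), add(Z, SSZ))))))
  step 10: S(S(add(mul(Z, add(Z, SSZ)), mul(add(SSZ, Z), mul(add(Z, SZ), add(Z, SSZ))))))
  step 11: S(S(add(Z, mul(add(SSZ, Z), mul(add(Z, SZ), add(Z, SSZ))))))
  step 12: S(S(mul(add(SSZ, Z), mul(add(Z, SZ), add(Z, SSZ)))))
  step 13: S(S(mul(S(add(SZ, Z)), mul(add(Z, SZ), add(Z, SSZ)))))
  step 14: S(S(add(mul(add(Z, SZ), add(Z, SSZ)), mul(add(SZ, Z), mul(add(Z, SZ), add(Z, SSZ))))))
  step 15: S(S(add(mul(SZ, add(Z, SSZ)), mul(add(SZ, Z), mul(add(Z, SZ), add(Z, SSZ))))))
  step 16: S(S(add(add(add(Z, SSZ), mul(Z, add(Z, SSZ))), mul(add(SZ, Z), mul(add(Z, SZ), add(Z, SSZ))))))
  step 17: S(S(add(add(SSZ, mul(Z, add(Z, SSZ))), mul(add(SZ, Z), mul(add(Z, SZ), add(Z, SSZ))))))
  step 18: S(S(add(S(add(SZ, mul(Z, add(Z, SSZ)))), mul(add(SZ, Z), mul(add(Z, SZ), add(Z, SSZ))))))
  step 19: S(S(S(add(add(SZ, mul(Z, add(Z, SSZ))), mul(add(SZ, Z), mul(add(Z, SZ), add(Z, SSZ)))))))
  step 20: S(S(S(add(S(add(Z, mul(Z, add(Z, SSZ)))), mul(add(SZ, Z), mul(add(Z, SZ), add(Z, SSZ)))))))
  step 21: S(S(S(S(add(add(Z, mul(Z, add(Z, SSZ))), mul(add(SZ, Z), mul(add(Z, SZ), add(Z, SSZ))))))))
  step 22: S(S(S(S(add(mul(Z, add(Z, SSZ)), mul(add(SZ, Z), mul(add(Z, SZ), add(Z, SSZ))))))))
  step 23: S(S(S(S(add(Z, mul(add(SZ, Z), mul(add(Z, SZ), add(Z, SSZ))))))))
  step 24: S(S(S(S(mul(add(SZ, Z), mul(add(Z, SZ), add(Z, SSZ)))))))
  step 25: S(S(S(S(mul(S(add(Z, Z)), mul(add(Z, SZ), add(Z, SSZ)))))))
  step 26: S(S(S(S(add(mul(add(Z, SZ), add(Z, SSZ)), mul(add(Z, Z), mul(add(Z, SZ), add(Z, SSZ))))))))
  step 27: S(S(S(S(add(mul(SZ, add(Z, SSZ)), mul(add(Z, Z), mul(add(Z, SZ), add(Z, SSZ))))))))
  step 28: S(S(S(S(add(add(add(Z, SSZ), mul(Z, add(Z, SSZ))), mul(add(Z, Z), mul(add(Z, SZ), add(Z, SSZ))))))))
  step 29: S(S(S(S(add(add(SSZ, mul(Z, add(Z, SSZ))), mul(add(Z, Z), mul(add(Z, SZ), add(Z, SSZ))))))))
  step 30: S(S(S(S(add(S(add(SZ, mul(Z, add(Z, SSZ)))), mul(add(Z, Z), mul(add(Z, SZ), add(Z, SSZ))))))))
  step 31: S(S(S(S(S(add(add(SZ, mul(Z, add(Z, SSZ))), mul(add(Z, Z), mul(add(Z, SZ), add(Z, SSZ)))))))))
  step 32: S(S(S(S(S(add(S(add(Z, mul(Z, add(Z, SSZ)))), mul(add(Z, Z), mul(add(Z, SZ), add(Z, SSZ)))))))))
  step 33: S(S(S(S(S(S(add(add(Z, mul(Z, add(Z, SSZ))), mul(add(Z, Z), mul(add(Z, SZ), add(Z, SSZ))))))))))
  step 34: S(S(S(S(S(S(add(mul(Z, add(Z, SSZ)), mul(add(Z, Z), mul(add(Z, SZ), add(Z, SSZ))))))))))
  step 35: S(S(S(S(S(S(add(Z, mul(add(Z, Z), mul(add(Z, SZ), add(Z, SSZ))))))))))
  step 36: S(S(S(S(S(S(mul(add(Z, Z), mul(add(Z, SZ), add(Z, SSZ)))))))))
  step 37: S(S(S(S(S(S(mul(Z, mul(add(Z, SZ), add(Z, SSZ)))))))))
  step 38: S^6(Z)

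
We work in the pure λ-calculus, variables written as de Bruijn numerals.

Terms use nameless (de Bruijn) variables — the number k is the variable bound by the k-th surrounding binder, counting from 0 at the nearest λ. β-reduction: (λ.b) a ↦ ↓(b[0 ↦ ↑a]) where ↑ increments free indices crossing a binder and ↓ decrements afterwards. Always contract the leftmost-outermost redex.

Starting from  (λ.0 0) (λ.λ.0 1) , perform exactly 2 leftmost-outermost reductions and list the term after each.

Answer: after 2 steps: λ.0 (λ.λ.0 1)

Derivation:
  start: (λ.0 0) (λ.λ.0 1)
  step 1: (λ.λ.0 1) (λ.λ.0 1)
  step 2: λ.0 (λ.λ.0 1)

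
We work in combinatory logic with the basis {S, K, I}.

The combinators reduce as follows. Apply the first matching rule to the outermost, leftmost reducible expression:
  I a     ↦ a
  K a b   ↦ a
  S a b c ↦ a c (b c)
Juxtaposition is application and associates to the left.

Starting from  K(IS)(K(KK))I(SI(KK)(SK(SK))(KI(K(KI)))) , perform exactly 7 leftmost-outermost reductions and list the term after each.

Answer: after 7 steps: SI(K(KI(K(KI))))

Derivation:
  start: K(IS)(K(KK))I(SI(KK)(SK(SK))(KI(K(KI))))
  [1] ISI(SI(KK)(SK(SK))(KI(K(KI))))
  [2] SI(SI(KK)(SK(SK))(KI(K(KI))))
  [3] SI(I(SK(SK))(KK(SK(SK)))(KI(K(KI))))
  [4] SI(SK(SK)(KK(SK(SK)))(KI(K(KI))))
  [5] SI(K(KK(SK(SK)))(SK(KK(SK(SK))))(KI(K(KI))))
  [6] SI(KK(SK(SK))(KI(K(KI))))
  [7] SI(K(KI(K(KI))))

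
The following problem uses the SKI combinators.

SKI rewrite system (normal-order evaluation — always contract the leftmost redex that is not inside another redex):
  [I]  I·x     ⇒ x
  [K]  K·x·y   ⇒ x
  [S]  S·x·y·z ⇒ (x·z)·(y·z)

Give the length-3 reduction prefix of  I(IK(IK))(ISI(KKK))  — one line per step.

  start: I(IK(IK))(ISI(KKK))
  →1  IK(IK)(ISI(KKK))
  →2  K(IK)(ISI(KKK))
  →3  IK

Answer: after 3 steps: IK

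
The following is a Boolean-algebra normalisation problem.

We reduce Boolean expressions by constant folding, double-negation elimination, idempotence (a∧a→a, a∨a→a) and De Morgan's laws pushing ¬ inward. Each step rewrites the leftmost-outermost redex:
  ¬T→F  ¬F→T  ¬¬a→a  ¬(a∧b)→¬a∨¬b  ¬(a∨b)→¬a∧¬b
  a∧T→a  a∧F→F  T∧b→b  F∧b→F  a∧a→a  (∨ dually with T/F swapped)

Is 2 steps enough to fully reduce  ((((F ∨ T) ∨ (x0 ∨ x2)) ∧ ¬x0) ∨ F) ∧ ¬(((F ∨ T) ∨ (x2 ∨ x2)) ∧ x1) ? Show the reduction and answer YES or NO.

Answer: NO — after 2 steps the term is ((T ∨ (x0 ∨ x2)) ∧ ¬x0) ∧ ¬(((F ∨ T) ∨ (x2 ∨ x2)) ∧ x1), not yet normal

Working:
  start: ((((F ∨ T) ∨ (x0 ∨ x2)) ∧ ¬x0) ∨ F) ∧ ¬(((F ∨ T) ∨ (x2 ∨ x2)) ∧ x1)
  [1] (((F ∨ T) ∨ (x0 ∨ x2)) ∧ ¬x0) ∧ ¬(((F ∨ T) ∨ (x2 ∨ x2)) ∧ x1)
  [2] ((T ∨ (x0 ∨ x2)) ∧ ¬x0) ∧ ¬(((F ∨ T) ∨ (x2 ∨ x2)) ∧ x1)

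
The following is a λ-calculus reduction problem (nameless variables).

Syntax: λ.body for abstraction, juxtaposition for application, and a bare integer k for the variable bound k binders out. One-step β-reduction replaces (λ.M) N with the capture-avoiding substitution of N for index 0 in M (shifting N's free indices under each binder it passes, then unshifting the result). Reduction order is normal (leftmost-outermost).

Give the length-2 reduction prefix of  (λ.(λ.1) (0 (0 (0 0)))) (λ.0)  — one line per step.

  start: (λ.(λ.1) (0 (0 (0 0)))) (λ.0)
  [1] (λ.λ.0) ((λ.0) ((λ.0) ((λ.0) (λ.0))))
  [2] λ.0

Answer: after 2 steps: λ.0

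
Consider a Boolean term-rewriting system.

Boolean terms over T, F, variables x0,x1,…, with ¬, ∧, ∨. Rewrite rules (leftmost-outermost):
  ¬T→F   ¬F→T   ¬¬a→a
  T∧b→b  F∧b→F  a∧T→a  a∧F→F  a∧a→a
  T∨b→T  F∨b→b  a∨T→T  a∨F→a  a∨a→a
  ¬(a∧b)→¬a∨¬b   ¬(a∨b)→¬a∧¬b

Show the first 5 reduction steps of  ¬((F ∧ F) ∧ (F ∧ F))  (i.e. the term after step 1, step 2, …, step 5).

  start: ¬((F ∧ F) ∧ (F ∧ F))
  step 1: ¬(F ∧ F) ∨ ¬(F ∧ F)
  step 2: ¬(F ∧ F)
  step 3: ¬F ∨ ¬F
  step 4: ¬F
  step 5: T

Answer: after 5 steps: T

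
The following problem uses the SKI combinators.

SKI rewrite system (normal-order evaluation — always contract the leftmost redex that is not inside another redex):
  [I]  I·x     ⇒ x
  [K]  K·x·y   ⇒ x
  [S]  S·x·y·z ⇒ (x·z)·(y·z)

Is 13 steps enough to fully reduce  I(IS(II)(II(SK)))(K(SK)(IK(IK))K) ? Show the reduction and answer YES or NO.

  start: I(IS(II)(II(SK)))(K(SK)(IK(IK))K)
  →1  IS(II)(II(SK))(K(SK)(IK(IK))K)
  →2  S(II)(II(SK))(K(SK)(IK(IK))K)
  →3  II(K(SK)(IK(IK))K)(II(SK)(K(SK)(IK(IK))K))
  →4  I(K(SK)(IK(IK))K)(II(SK)(K(SK)(IK(IK))K))
  →5  K(SK)(IK(IK))K(II(SK)(K(SK)(IK(IK))K))
  →6  SKK(II(SK)(K(SK)(IK(IK))K))
  →7  K(II(SK)(K(SK)(IK(IK))K))(K(II(SK)(K(SK)(IK(IK))K)))
  →8  II(SK)(K(SK)(IK(IK))K)
  →9  I(SK)(K(SK)(IK(IK))K)
  →10  SK(K(SK)(IK(IK))K)
  →11  SK(SKK)

Answer: YES — reaches normal form SK(SKK) in 11 ≤ 13 steps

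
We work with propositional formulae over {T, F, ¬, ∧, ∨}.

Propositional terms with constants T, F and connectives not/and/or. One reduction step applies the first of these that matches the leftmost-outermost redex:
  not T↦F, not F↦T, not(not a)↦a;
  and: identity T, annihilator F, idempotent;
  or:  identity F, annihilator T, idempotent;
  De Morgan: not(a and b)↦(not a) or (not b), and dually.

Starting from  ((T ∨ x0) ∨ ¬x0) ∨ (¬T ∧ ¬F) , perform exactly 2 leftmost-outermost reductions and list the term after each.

Answer: after 2 steps: T ∨ (¬T ∧ ¬F)

Working:
  start: ((T ∨ x0) ∨ ¬x0) ∨ (¬T ∧ ¬F)
  →1  (T ∨ ¬x0) ∨ (¬T ∧ ¬F)
  →2  T ∨ (¬T ∧ ¬F)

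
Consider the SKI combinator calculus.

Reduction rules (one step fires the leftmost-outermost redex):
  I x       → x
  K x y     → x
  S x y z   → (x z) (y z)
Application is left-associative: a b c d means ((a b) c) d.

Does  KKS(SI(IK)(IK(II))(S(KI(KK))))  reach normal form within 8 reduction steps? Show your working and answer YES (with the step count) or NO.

  start: KKS(SI(IK)(IK(II))(S(KI(KK))))
  →1  K(SI(IK)(IK(II))(S(KI(KK))))
  →2  K(I(IK(II))(IK(IK(II)))(S(KI(KK))))
  →3  K(IK(II)(IK(IK(II)))(S(KI(KK))))
  →4  K(K(II)(IK(IK(II)))(S(KI(KK))))
  →5  K(II(S(KI(KK))))
  →6  K(I(S(KI(KK))))
  →7  K(S(KI(KK)))
  →8  K(SI)

Answer: YES — reaches normal form K(SI) in 8 ≤ 8 steps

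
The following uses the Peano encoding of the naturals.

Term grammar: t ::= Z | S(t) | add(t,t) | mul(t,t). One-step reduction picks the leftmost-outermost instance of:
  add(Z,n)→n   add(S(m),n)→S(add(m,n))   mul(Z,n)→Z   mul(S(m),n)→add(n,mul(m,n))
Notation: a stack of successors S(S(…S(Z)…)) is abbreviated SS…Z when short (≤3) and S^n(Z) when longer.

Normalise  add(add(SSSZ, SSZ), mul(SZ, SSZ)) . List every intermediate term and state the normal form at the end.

  start: add(add(SSSZ, SSZ), mul(SZ, SSZ))
  →1  add(S(add(SSZ, SSZ)), mul(SZ, SSZ))
  →2  S(add(add(SSZ, SSZ), mul(SZ, SSZ)))
  →3  S(add(S(add(SZ, SSZ)), mul(SZ, SSZ)))
  →4  S(S(add(add(SZ, SSZ), mul(SZ, SSZ))))
  →5  S(S(add(S(add(Z, SSZ)), mul(SZ, SSZ))))
  →6  S(S(S(add(add(Z, SSZ), mul(SZ, SSZ)))))
  →7  S(S(S(add(SSZ, mul(SZ, SSZ)))))
  →8  S(S(S(S(add(SZ, mul(SZ, SSZ))))))
  →9  S(S(S(S(S(add(Z, mul(SZ, SSZ)))))))
  →10  S(S(S(S(S(mul(SZ, SSZ))))))
  →11  S(S(S(S(S(add(SSZ, mul(Z, SSZ)))))))
  →12  S(S(S(S(S(S(add(SZ, mul(Z, SSZ))))))))
  →13  S(S(S(S(S(S(S(add(Z, mul(Z, SSZ)))))))))
  →14  S(S(S(S(S(S(S(mul(Z, SSZ))))))))
  →15  S^7(Z)

Answer: normal form = S^7(Z)  (in 15 steps)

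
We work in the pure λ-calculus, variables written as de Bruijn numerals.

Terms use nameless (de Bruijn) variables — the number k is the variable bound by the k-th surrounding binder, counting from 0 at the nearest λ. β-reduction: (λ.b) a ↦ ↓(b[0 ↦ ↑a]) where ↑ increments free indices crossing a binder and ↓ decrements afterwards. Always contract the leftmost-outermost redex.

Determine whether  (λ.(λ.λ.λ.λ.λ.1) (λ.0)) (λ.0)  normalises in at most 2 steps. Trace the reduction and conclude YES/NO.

Answer: YES — reaches normal form λ.λ.λ.λ.1 in 2 ≤ 2 steps

Working:
  start: (λ.(λ.λ.λ.λ.λ.1) (λ.0)) (λ.0)
  [1] (λ.λ.λ.λ.λ.1) (λ.0)
  [2] λ.λ.λ.λ.1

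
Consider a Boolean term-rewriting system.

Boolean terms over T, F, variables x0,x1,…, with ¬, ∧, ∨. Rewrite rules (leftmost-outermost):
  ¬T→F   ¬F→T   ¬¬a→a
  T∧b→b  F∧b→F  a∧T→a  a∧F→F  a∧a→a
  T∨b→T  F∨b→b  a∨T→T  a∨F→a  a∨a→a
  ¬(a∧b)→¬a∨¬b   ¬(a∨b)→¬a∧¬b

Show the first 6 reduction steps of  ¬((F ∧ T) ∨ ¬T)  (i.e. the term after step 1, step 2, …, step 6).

Answer: after 6 steps: T

Reduction:
  start: ¬((F ∧ T) ∨ ¬T)
  →1  ¬(F ∧ T) ∧ ¬¬T
  →2  (¬F ∨ ¬T) ∧ ¬¬T
  →3  (T ∨ ¬T) ∧ ¬¬T
  →4  T ∧ ¬¬T
  →5  ¬¬T
  →6  T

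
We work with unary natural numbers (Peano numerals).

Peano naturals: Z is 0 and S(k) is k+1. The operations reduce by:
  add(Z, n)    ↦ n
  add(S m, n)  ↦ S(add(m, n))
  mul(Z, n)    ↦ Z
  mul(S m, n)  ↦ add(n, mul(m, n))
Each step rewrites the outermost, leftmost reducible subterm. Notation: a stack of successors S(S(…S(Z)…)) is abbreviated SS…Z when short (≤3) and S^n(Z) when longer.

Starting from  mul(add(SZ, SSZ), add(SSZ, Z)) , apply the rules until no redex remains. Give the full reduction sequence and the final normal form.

  start: mul(add(SZ, SSZ), add(SSZ, Z))
  [1] mul(S(add(Z, SSZ)), add(SSZ, Z))
  [2] add(add(SSZ, Z), mul(add(Z, SSZ), add(SSZ, Z)))
  [3] add(S(add(SZ, Z)), mul(add(Z, SSZ), add(SSZ, Z)))
  [4] S(add(add(SZ, Z), mul(add(Z, SSZ), add(SSZ, Z))))
  [5] S(add(S(add(Z, Z)), mul(add(Z, SSZ), add(SSZ, Z))))
  [6] S(S(add(add(Z, Z), mul(add(Z, SSZ), add(SSZ, Z)))))
  [7] S(S(add(Z, mul(add(Z, SSZ), add(SSZ, Z)))))
  [8] S(S(mul(add(Z, SSZ), add(SSZ, Z))))
  [9] S(S(mul(SSZ, add(SSZ, Z))))
  [10] S(S(add(add(SSZ, Z), mul(SZ, add(SSZ, Z)))))
  [11] S(S(add(S(add(SZ, Z)), mul(SZ, add(SSZ, Z)))))
  [12] S(S(S(add(add(SZ, Z), mul(SZ, add(SSZ, Z))))))
  [13] S(S(S(add(S(add(Z, Z)), mul(SZ, add(SSZ, Z))))))
  [14] S(S(S(S(add(add(Z, Z), mul(SZ, add(SSZ, Z)))))))
  [15] S(S(S(S(add(Z, mul(SZ, add(SSZ, Z)))))))
  [16] S(S(S(S(mul(SZ, add(SSZ, Z))))))
  [17] S(S(S(S(add(add(SSZ, Z), mul(Z, add(SSZ, Z)))))))
  [18] S(S(S(S(add(S(add(SZ, Z)), mul(Z, add(SSZ, Z)))))))
  [19] S(S(S(S(S(add(add(SZ, Z), mul(Z, add(SSZ, Z))))))))
  [20] S(S(S(S(S(add(S(add(Z, Z)), mul(Z, add(SSZ, Z))))))))
  [21] S(S(S(S(S(S(add(add(Z, Z), mul(Z, add(SSZ, Z)))))))))
  [22] S(S(S(S(S(S(add(Z, mul(Z, add(SSZ, Z)))))))))
  [23] S(S(S(S(S(S(mul(Z, add(SSZ, Z))))))))
  [24] S^6(Z)

Answer: normal form = S^6(Z)  (in 24 steps)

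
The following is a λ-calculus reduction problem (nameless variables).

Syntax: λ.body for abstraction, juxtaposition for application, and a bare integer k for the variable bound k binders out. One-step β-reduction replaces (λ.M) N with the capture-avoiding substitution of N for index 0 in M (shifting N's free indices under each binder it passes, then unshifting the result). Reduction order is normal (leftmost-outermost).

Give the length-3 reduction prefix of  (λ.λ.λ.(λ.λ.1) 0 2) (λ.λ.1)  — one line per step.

Answer: after 3 steps: λ.λ.0

Derivation:
  start: (λ.λ.λ.(λ.λ.1) 0 2) (λ.λ.1)
  →1  λ.λ.(λ.λ.1) 0 (λ.λ.1)
  →2  λ.λ.(λ.1) (λ.λ.1)
  →3  λ.λ.0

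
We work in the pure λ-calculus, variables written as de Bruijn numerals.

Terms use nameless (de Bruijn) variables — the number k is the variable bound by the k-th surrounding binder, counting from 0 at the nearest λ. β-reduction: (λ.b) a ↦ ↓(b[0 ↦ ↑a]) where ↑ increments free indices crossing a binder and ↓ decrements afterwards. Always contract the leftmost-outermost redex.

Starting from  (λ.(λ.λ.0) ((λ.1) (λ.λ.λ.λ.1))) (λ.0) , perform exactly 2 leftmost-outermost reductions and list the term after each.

  start: (λ.(λ.λ.0) ((λ.1) (λ.λ.λ.λ.1))) (λ.0)
  [1] (λ.λ.0) ((λ.λ.0) (λ.λ.λ.λ.1))
  [2] λ.0

Answer: after 2 steps: λ.0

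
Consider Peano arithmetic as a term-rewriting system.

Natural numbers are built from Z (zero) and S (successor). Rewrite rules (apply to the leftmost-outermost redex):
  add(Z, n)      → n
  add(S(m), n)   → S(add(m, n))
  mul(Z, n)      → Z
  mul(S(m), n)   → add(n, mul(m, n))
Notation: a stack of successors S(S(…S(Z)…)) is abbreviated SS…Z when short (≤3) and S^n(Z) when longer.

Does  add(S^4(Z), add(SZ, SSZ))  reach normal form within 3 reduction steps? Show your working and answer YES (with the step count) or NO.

Answer: NO — after 3 steps the term is S(S(S(add(SZ, add(SZ, SSZ))))), not yet normal

Reduction:
  start: add(S^4(Z), add(SZ, SSZ))
  step 1: S(add(SSSZ, add(SZ, SSZ)))
  step 2: S(S(add(SSZ, add(SZ, SSZ))))
  step 3: S(S(S(add(SZ, add(SZ, SSZ)))))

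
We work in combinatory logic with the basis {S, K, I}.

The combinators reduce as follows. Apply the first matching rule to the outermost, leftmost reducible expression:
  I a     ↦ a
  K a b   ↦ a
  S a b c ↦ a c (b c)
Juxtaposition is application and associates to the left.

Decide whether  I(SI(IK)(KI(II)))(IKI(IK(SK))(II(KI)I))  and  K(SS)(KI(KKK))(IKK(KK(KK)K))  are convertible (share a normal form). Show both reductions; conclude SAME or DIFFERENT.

Answer: DIFFERENT — A ⇓ I, B ⇓ SSK

Working:
Term A:
  start: I(SI(IK)(KI(II)))(IKI(IK(SK))(II(KI)I))
  →1  SI(IK)(KI(II))(IKI(IK(SK))(II(KI)I))
  →2  I(KI(II))(IK(KI(II)))(IKI(IK(SK))(II(KI)I))
  →3  KI(II)(IK(KI(II)))(IKI(IK(SK))(II(KI)I))
  →4  I(IK(KI(II)))(IKI(IK(SK))(II(KI)I))
  →5  IK(KI(II))(IKI(IK(SK))(II(KI)I))
  →6  K(KI(II))(IKI(IK(SK))(II(KI)I))
  →7  KI(II)
  →8  I

Term B:
  start: K(SS)(KI(KKK))(IKK(KK(KK)K))
  →1  SS(IKK(KK(KK)K))
  →2  SS(KK(KK(KK)K))
  →3  SSK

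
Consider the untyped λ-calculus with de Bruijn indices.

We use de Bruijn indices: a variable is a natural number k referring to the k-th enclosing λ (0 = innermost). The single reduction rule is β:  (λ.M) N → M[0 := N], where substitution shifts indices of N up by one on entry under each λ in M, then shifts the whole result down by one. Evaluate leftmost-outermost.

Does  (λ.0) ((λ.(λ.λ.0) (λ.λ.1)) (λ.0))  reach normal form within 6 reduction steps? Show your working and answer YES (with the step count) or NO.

Answer: YES — reaches normal form λ.0 in 3 ≤ 6 steps

Reduction:
  start: (λ.0) ((λ.(λ.λ.0) (λ.λ.1)) (λ.0))
  step 1: (λ.(λ.λ.0) (λ.λ.1)) (λ.0)
  step 2: (λ.λ.0) (λ.λ.1)
  step 3: λ.0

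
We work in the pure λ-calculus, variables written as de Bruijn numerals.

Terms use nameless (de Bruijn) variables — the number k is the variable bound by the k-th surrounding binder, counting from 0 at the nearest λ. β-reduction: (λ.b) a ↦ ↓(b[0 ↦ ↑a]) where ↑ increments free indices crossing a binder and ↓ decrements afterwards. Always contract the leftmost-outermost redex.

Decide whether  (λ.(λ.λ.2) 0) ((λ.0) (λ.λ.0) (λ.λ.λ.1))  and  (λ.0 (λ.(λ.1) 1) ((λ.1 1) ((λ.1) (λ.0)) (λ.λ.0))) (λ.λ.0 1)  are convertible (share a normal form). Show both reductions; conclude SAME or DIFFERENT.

Term A:
  start: (λ.(λ.λ.2) 0) ((λ.0) (λ.λ.0) (λ.λ.λ.1))
  →1  (λ.λ.(λ.0) (λ.λ.0) (λ.λ.λ.1)) ((λ.0) (λ.λ.0) (λ.λ.λ.1))
  →2  λ.(λ.0) (λ.λ.0) (λ.λ.λ.1)
  →3  λ.(λ.λ.0) (λ.λ.λ.1)
  →4  λ.λ.0

Term B:
  start: (λ.0 (λ.(λ.1) 1) ((λ.1 1) ((λ.1) (λ.0)) (λ.λ.0))) (λ.λ.0 1)
  →1  (λ.λ.0 1) (λ.(λ.1) (λ.λ.0 1)) ((λ.(λ.λ.0 1) (λ.λ.0 1)) ((λ.λ.λ.0 1) (λ.0)) (λ.λ.0))
  →2  (λ.0 (λ.(λ.1) (λ.λ.0 1))) ((λ.(λ.λ.0 1) (λ.λ.0 1)) ((λ.λ.λ.0 1) (λ.0)) (λ.λ.0))
  →3  (λ.(λ.λ.0 1) (λ.λ.0 1)) ((λ.λ.λ.0 1) (λ.0)) (λ.λ.0) (λ.(λ.1) (λ.λ.0 1))
  →4  (λ.λ.0 1) (λ.λ.0 1) (λ.λ.0) (λ.(λ.1) (λ.λ.0 1))
  →5  (λ.0 (λ.λ.0 1)) (λ.λ.0) (λ.(λ.1) (λ.λ.0 1))
  →6  (λ.λ.0) (λ.λ.0 1) (λ.(λ.1) (λ.λ.0 1))
  →7  (λ.0) (λ.(λ.1) (λ.λ.0 1))
  →8  λ.(λ.1) (λ.λ.0 1)
  →9  λ.0

Answer: DIFFERENT — A ⇓ λ.λ.0, B ⇓ λ.0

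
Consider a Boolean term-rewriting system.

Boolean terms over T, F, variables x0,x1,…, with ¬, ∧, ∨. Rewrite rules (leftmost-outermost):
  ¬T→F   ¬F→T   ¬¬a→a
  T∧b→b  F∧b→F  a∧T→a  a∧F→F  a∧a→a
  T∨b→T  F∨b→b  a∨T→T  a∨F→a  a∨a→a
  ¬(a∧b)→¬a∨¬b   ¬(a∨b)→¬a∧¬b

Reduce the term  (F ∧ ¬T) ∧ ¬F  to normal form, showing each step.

  start: (F ∧ ¬T) ∧ ¬F
  →1  F ∧ ¬F
  →2  F

Answer: normal form = F  (in 2 steps)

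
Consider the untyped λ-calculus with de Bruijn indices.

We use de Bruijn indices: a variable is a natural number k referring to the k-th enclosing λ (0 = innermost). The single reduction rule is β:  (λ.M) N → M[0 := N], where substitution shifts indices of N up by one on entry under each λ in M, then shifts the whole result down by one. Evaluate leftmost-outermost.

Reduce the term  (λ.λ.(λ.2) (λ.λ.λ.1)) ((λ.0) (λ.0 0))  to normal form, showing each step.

  start: (λ.λ.(λ.2) (λ.λ.λ.1)) ((λ.0) (λ.0 0))
  →1  λ.(λ.(λ.0) (λ.0 0)) (λ.λ.λ.1)
  →2  λ.(λ.0) (λ.0 0)
  →3  λ.λ.0 0

Answer: normal form = λ.λ.0 0  (in 3 steps)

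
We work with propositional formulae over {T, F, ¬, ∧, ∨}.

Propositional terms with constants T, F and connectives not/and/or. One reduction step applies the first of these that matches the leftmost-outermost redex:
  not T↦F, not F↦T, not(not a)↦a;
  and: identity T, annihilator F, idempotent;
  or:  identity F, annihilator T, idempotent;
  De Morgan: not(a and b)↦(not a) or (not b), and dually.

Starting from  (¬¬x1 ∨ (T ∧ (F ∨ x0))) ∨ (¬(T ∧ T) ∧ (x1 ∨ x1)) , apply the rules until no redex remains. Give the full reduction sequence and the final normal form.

Answer: normal form = x1 ∨ x0  (in 8 steps)

Derivation:
  start: (¬¬x1 ∨ (T ∧ (F ∨ x0))) ∨ (¬(T ∧ T) ∧ (x1 ∨ x1))
  →1  (x1 ∨ (T ∧ (F ∨ x0))) ∨ (¬(T ∧ T) ∧ (x1 ∨ x1))
  →2  (x1 ∨ (F ∨ x0)) ∨ (¬(T ∧ T) ∧ (x1 ∨ x1))
  →3  (x1 ∨ x0) ∨ (¬(T ∧ T) ∧ (x1 ∨ x1))
  →4  (x1 ∨ x0) ∨ ((¬T ∨ ¬T) ∧ (x1 ∨ x1))
  →5  (x1 ∨ x0) ∨ (¬T ∧ (x1 ∨ x1))
  →6  (x1 ∨ x0) ∨ (F ∧ (x1 ∨ x1))
  →7  (x1 ∨ x0) ∨ F
  →8  x1 ∨ x0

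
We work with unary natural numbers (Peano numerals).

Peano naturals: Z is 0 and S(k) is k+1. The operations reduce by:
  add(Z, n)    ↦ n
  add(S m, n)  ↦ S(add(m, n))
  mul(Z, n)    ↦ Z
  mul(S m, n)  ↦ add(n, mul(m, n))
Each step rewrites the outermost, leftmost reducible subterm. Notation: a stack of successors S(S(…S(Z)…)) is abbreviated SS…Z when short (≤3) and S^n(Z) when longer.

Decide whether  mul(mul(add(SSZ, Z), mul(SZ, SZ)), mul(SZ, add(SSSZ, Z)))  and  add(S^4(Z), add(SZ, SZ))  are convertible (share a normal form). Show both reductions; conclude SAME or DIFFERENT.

Answer: SAME — A ⇓ S^6(Z), B ⇓ S^6(Z)

Reduction:
Term A:
  start: mul(mul(add(SSZ, Z), mul(SZ, SZ)), mul(SZ, add(SSSZ, Z)))
  →1  mul(mul(S(add(SZ, Z)), mul(SZ, SZ)), mul(SZ, add(SSSZ, Z)))
  →2  mul(add(mul(SZ, SZ), mul(add(SZ, Z), mul(SZ, SZ))), mul(SZ, add(SSSZ, Z)))
  →3  mul(add(add(SZ, mul(Z, SZ)), mul(add(SZ, Z), mul(SZ, SZ))), mul(SZ, add(SSSZ, Z)))
  →4  mul(add(S(add(Z, mul(Z, SZ))), mul(add(SZ, Z), mul(SZ, SZ))), mul(SZ, add(SSSZ, Z)))
  →5  mul(S(add(add(Z, mul(Z, SZ)), mul(add(SZ, Z), mul(SZ, SZ)))), mul(SZ, add(SSSZ, Z)))
  →6  add(mul(SZ, add(SSSZ, Z)), mul(add(add(Z, mul(Z, SZ)), mul(add(SZ, Z), mul(SZ, SZ))), mul(SZ, add(SSSZ, Z))))
  →7  add(add(add(SSSZ, Z), mul(Z, add(SSSZ, Z))), mul(add(add(Z, mul(Z, SZ)), mul(add(SZ, Z), mul(SZ, SZ))), mul(SZ, add(SSSZ, Z))))
  →8  add(add(S(add(SSZ, Z)), mul(Z, add(SSSZ, Z))), mul(add(add(Z, mul(Z, SZ)), mul(add(SZ, Z), mul(SZ, SZ))), mul(SZ, add(SSSZ, Z))))
  →9  add(S(add(add(SSZ, Z), mul(Z, add(SSSZ, Z)))), mul(add(add(Z, mul(Z, SZ)), mul(add(SZ, Z), mul(SZ, SZ))), mul(SZ, add(SSSZ, Z))))
  →10  S(add(add(add(SSZ, Z), mul(Z, add(SSSZ, Z))), mul(add(add(Z, mul(Z, SZ)), mul(add(SZ, Z), mul(SZ, SZ))), mul(SZ, add(SSSZ, Z)))))
  →11  S(add(add(S(add(SZ, Z)), mul(Z, add(SSSZ, Z))), mul(add(add(Z, mul(Z, SZ)), mul(add(SZ, Z), mul(SZ, SZ))), mul(SZ, add(SSSZ, Z)))))
  →12  S(add(S(add(add(SZ, Z), mul(Z, add(SSSZ, Z)))), mul(add(add(Z, mul(Z, SZ)), mul(add(SZ, Z), mul(SZ, SZ))), mul(SZ, add(SSSZ, Z)))))
  →13  S(S(add(add(add(SZ, Z), mul(Z, add(SSSZ, Z))), mul(add(add(Z, mul(Z, SZ)), mul(add(SZ, Z), mul(SZ, SZ))), mul(SZ, add(SSSZ, Z))))))
  →14  S(S(add(add(S(add(Z, Z)), mul(Z, add(SSSZ, Z))), mul(add(add(Z, mul(Z, SZ)), mul(add(SZ, Z), mul(SZ, SZ))), mul(SZ, add(SSSZ, Z))))))
  →15  S(S(add(S(add(add(Z, Z), mul(Z, add(SSSZ, Z)))), mul(add(add(Z, mul(Z, SZ)), mul(add(SZ, Z), mul(SZ, SZ))), mul(SZ, add(SSSZ, Z))))))
  →16  S(S(S(add(add(add(Z, Z), mul(Z, add(SSSZ, Z))), mul(add(add(Z, mul(Z, SZ)), mul(add(SZ, Z), mul(SZ, SZ))), mul(SZ, add(SSSZ, Z)))))))
  →17  S(S(S(add(add(Z, mul(Z, add(SSSZ, Z))), mul(add(add(Z, mul(Z, SZ)), mul(add(SZ, Z), mul(SZ, SZ))), mul(SZ, add(SSSZ, Z)))))))
  →18  S(S(S(add(mul(Z, add(SSSZ, Z)), mul(add(add(Z, mul(Z, SZ)), mul(add(SZ, Z), mul(SZ, SZ))), mul(SZ, add(SSSZ, Z)))))))
  →19  S(S(S(add(Z, mul(add(add(Z, mul(Z, SZ)), mul(add(SZ, Z), mul(SZ, SZ))), mul(SZ, add(SSSZ, Z)))))))
  →20  S(S(S(mul(add(add(Z, mul(Z, SZ)), mul(add(SZ, Z), mul(SZ, SZ))), mul(SZ, add(SSSZ, Z))))))
  →21  S(S(S(mul(add(mul(Z, SZ), mul(add(SZ, Z), mul(SZ, SZ))), mul(SZ, add(SSSZ, Z))))))
  →22  S(S(S(mul(add(Z, mul(add(SZ, Z), mul(SZ, SZ))), mul(SZ, add(SSSZ, Z))))))
  →23  S(S(S(mul(mul(add(SZ, Z), mul(SZ, SZ)), mul(SZ, add(SSSZ, Z))))))
  →24  S(S(S(mul(mul(S(add(Z, Z)), mul(SZ, SZ)), mul(SZ, add(SSSZ, Z))))))
  →25  S(S(S(mul(add(mul(SZ, SZ), mul(add(Z, Z), mul(SZ, SZ))), mul(SZ, add(SSSZ, Z))))))
  →26  S(S(S(mul(add(add(SZ, mul(Z, SZ)), mul(add(Z, Z), mul(SZ, SZ))), mul(SZ, add(SSSZ, Z))))))
  →27  S(S(S(mul(add(S(add(Z, mul(Z, SZ))), mul(add(Z, Z), mul(SZ, SZ))), mul(SZ, add(SSSZ, Z))))))
  →28  S(S(S(mul(S(add(add(Z, mul(Z, SZ)), mul(add(Z, Z), mul(SZ, SZ)))), mul(SZ, add(SSSZ, Z))))))
  →29  S(S(S(add(mul(SZ, add(SSSZ, Z)), mul(add(add(Z, mul(Z, SZ)), mul(add(Z, Z), mul(SZ, SZ))), mul(SZ, add(SSSZ, Z)))))))
  →30  S(S(S(add(add(add(SSSZ, Z), mul(Z, add(SSSZ, Z))), mul(add(add(Z, mul(Z, SZ)), mul(add(Z, Z), mul(SZ, SZ))), mul(SZ, add(SSSZ, Z)))))))
  →31  S(S(S(add(add(S(add(SSZ, Z)), mul(Z, add(SSSZ, Z))), mul(add(add(Z, mul(Z, SZ)), mul(add(Z, Z), mul(SZ, SZ))), mul(SZ, add(SSSZ, Z)))))))
  →32  S(S(S(add(S(add(add(SSZ, Z), mul(Z, add(SSSZ, Z)))), mul(add(add(Z, mul(Z, SZ)), mul(add(Z, Z), mul(SZ, SZ))), mul(SZ, add(SSSZ, Z)))))))
  →33  S(S(S(S(add(add(add(SSZ, Z), mul(Z, add(SSSZ, Z))), mul(add(add(Z, mul(Z, SZ)), mul(add(Z, Z), mul(SZ, SZ))), mul(SZ, add(SSSZ, Z))))))))
  →34  S(S(S(S(add(add(S(add(SZ, Z)), mul(Z, add(SSSZ, Z))), mul(add(add(Z, mul(Z, SZ)), mul(add(Z, Z), mul(SZ, SZ))), mul(SZ, add(SSSZ, Z))))))))
  →35  S(S(S(S(add(S(add(add(SZ, Z), mul(Z, add(SSSZ, Z)))), mul(add(add(Z, mul(Z, SZ)), mul(add(Z, Z), mul(SZ, SZ))), mul(SZ, add(SSSZ, Z))))))))
  →36  S(S(S(S(S(add(add(add(SZ, Z), mul(Z, add(SSSZ, Z))), mul(add(add(Z, mul(Z, SZ)), mul(add(Z, Z), mul(SZ, SZ))), mul(SZ, add(SSSZ, Z)))))))))
  →37  S(S(S(S(S(add(add(S(add(Z, Z)), mul(Z, add(SSSZ, Z))), mul(add(add(Z, mul(Z, SZ)), mul(add(Z, Z), mul(SZ, SZ))), mul(SZ, add(SSSZ, Z)))))))))
  →38  S(S(S(S(S(add(S(add(add(Z, Z), mul(Z, add(SSSZ, Z)))), mul(add(add(Z, mul(Z, SZ)), mul(add(Z, Z), mul(SZ, SZ))), mul(SZ, add(SSSZ, Z)))))))))
  →39  S(S(S(S(S(S(add(add(add(Z, Z), mul(Z, add(SSSZ, Z))), mul(add(add(Z, mul(Z, SZ)), mul(add(Z, Z), mul(SZ, SZ))), mul(SZ, add(SSSZ, Z))))))))))
  →40  S(S(S(S(S(S(add(add(Z, mul(Z, add(SSSZ, Z))), mul(add(add(Z, mul(Z, SZ)), mul(add(Z, Z), mul(SZ, SZ))), mul(SZ, add(SSSZ, Z))))))))))
  →41  S(S(S(S(S(S(add(mul(Z, add(SSSZ, Z)), mul(add(add(Z, mul(Z, SZ)), mul(add(Z, Z), mul(SZ, SZ))), mul(SZ, add(SSSZ, Z))))))))))
  →42  S(S(S(S(S(S(add(Z, mul(add(add(Z, mul(Z, SZ)), mul(add(Z, Z), mul(SZ, SZ))), mul(SZ, add(SSSZ, Z))))))))))
  →43  S(S(S(S(S(S(mul(add(add(Z, mul(Z, SZ)), mul(add(Z, Z), mul(SZ, SZ))), mul(SZ, add(SSSZ, Z)))))))))
  →44  S(S(S(S(S(S(mul(add(mul(Z, SZ), mul(add(Z, Z), mul(SZ, SZ))), mul(SZ, add(SSSZ, Z)))))))))
  →45  S(S(S(S(S(S(mul(add(Z, mul(add(Z, Z), mul(SZ, SZ))), mul(SZ, add(SSSZ, Z)))))))))
  →46  S(S(S(S(S(S(mul(mul(add(Z, Z), mul(SZ, SZ)), mul(SZ, add(SSSZ, Z)))))))))
  →47  S(S(S(S(S(S(mul(mul(Z, mul(SZ, SZ)), mul(SZ, add(SSSZ, Z)))))))))
  →48  S(S(S(S(S(S(mul(Z, mul(SZ, add(SSSZ, Z)))))))))
  →49  S^6(Z)

Term B:
  start: add(S^4(Z), add(SZ, SZ))
  →1  S(add(SSSZ, add(SZ, SZ)))
  →2  S(S(add(SSZ, add(SZ, SZ))))
  →3  S(S(S(add(SZ, add(SZ, SZ)))))
  →4  S(S(S(S(add(Z, add(SZ, SZ))))))
  →5  S(S(S(S(add(SZ, SZ)))))
  →6  S(S(S(S(S(add(Z, SZ))))))
  →7  S^6(Z)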